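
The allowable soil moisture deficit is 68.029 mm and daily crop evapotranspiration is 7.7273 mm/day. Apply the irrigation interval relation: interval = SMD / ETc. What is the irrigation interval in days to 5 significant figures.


interval = 68.029 / 7.7273 = 8.8037 days
Therefore the irrigation interval = 8.8037 days.


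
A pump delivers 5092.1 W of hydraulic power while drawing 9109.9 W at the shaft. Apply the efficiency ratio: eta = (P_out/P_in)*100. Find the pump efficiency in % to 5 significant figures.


eta = (5092.1 / 9109.9) * 100 = 55.896 %
Therefore the pump efficiency = 55.896 %.


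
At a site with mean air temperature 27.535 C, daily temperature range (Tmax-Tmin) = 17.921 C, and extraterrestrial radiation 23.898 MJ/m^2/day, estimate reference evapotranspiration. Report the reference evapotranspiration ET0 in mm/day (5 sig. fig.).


Approach: apply the Hargreaves-Samani method, ET0 = 0.0023*(Tmean+17.8)*sqrt(Tmax-Tmin)*0.408*Ra.
ET0 = 0.0023*(27.535+17.8)*sqrt(17.921)*0.408*23.898 = 4.3039 mm/day
Therefore the reference evapotranspiration ET0 = 4.3039 mm/day.


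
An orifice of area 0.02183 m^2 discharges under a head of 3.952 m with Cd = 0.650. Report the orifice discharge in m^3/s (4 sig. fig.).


Approach: apply the orifice equation, Q = Cd*A*sqrt(2*g*h).
Q = 0.650 * 0.02183 * sqrt(2*9.81*3.952) = 0.1249 m^3/s
Therefore the orifice discharge = 0.1249 m^3/s.


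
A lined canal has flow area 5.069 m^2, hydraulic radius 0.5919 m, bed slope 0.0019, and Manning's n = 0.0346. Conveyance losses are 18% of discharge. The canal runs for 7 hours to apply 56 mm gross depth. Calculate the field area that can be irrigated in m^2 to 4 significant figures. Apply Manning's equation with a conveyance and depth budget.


Approach: apply Manning's equation with a conveyance and depth budget, Q = (1/n)*A*R^(2/3)*S^(1/2); Q_field = Q*(1-loss); Area = Q_field*t/(d/1000).
Step 1 — canal discharge (Manning's equation):
  Q = (1/0.0346) * 5.069 * 0.5919^(2/3) * 0.0019^(1/2) = 4.50182 m^3/s
Step 2 — delivered flow: Q_field = 4.50182*(1 - 18/100) = 3.69150 m^3/s
Step 3 — volume delivered: V = 3.69150 * 7*3600 = 93025.7 m^3
Step 4 — area served: A = V / (depth/1000) = 93025.7 / 0.056 = 1661000 m^2
Therefore the field area that can be irrigated = 1661000 m^2.


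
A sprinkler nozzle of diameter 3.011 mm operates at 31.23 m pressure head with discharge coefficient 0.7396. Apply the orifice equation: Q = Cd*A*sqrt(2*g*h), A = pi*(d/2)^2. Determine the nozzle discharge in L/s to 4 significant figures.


A = pi*(3.011e-3/2)^2 = 7.12051e-06 m^2
Q = 0.7396 * 7.12051e-06 * sqrt(2*9.81*31.23) * 1000 = 0.1304 L/s
Therefore the nozzle discharge = 0.1304 L/s.


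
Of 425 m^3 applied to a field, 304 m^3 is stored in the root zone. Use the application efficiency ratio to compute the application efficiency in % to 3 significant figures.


Approach: apply the application efficiency ratio, Ea = (stored/applied)*100.
Ea = (304/425)*100 = 71.5 %
Therefore the application efficiency = 71.5 %.


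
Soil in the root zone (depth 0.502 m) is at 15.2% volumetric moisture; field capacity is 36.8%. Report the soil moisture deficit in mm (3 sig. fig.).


Approach: apply the soil moisture deficit relation, SMD = (FC - theta)/100 * depth * 1000.
SMD = (36.8 - 15.2)/100 * 0.502 * 1000 = 108 mm
Therefore the soil moisture deficit = 108 mm.


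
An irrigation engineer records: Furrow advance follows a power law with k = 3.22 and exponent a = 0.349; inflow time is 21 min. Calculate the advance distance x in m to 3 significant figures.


Approach: apply the power-law advance function, x = k*t^a.
x = 3.22 * 21^0.349 = 9.32 m
Therefore the advance distance x = 9.32 m.


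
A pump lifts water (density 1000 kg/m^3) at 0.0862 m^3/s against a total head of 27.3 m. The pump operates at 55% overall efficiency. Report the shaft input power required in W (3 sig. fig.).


Approach: apply hydraulic power then efficiency conversion, P = rho*g*Q*H; P_in = P/eta.
Step 1 — hydraulic power (P = rho*g*Q*H):
  P = 1000 * 9.81 * 0.0862 * 27.3 = 23085 W
Step 2 — input power: P_in = P/eta = 23085 / 0.55 = 42000 W
Therefore the shaft input power required = 42000 W.


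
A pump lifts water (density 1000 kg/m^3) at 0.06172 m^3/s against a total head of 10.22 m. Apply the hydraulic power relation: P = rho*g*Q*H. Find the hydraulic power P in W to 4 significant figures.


P = 1000 * 9.81 * 0.06172 * 10.22 = 6188 W
Therefore the hydraulic power P = 6188 W.


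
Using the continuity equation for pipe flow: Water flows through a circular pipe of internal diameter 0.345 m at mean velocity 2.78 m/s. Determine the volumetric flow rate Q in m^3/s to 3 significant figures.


Approach: apply the continuity equation for pipe flow, Q = A * v with A = pi*(D/2)^2.
A = pi*(0.345/2)^2 = 0.093482 m^2
Q = 0.093482 * 2.78 = 0.260 m^3/s
Therefore the volumetric flow rate Q = 0.260 m^3/s.


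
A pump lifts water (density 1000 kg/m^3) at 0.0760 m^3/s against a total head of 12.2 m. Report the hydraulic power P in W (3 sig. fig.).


Approach: apply the hydraulic power relation, P = rho*g*Q*H.
P = 1000 * 9.81 * 0.0760 * 12.2 = 9100 W
Therefore the hydraulic power P = 9100 W.


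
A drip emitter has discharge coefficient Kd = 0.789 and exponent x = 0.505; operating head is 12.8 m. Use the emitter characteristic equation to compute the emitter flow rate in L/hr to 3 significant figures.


Approach: apply the emitter characteristic equation, q = Kd * h^x.
q = 0.789 * 12.8^0.505 = 2.86 L/hr
Therefore the emitter flow rate = 2.86 L/hr.


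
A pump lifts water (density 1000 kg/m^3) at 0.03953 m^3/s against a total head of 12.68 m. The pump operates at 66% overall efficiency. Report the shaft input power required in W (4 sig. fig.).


Approach: apply hydraulic power then efficiency conversion, P = rho*g*Q*H; P_in = P/eta.
Step 1 — hydraulic power (P = rho*g*Q*H):
  P = 1000 * 9.81 * 0.03953 * 12.68 = 4917.17 W
Step 2 — input power: P_in = P/eta = 4917.17 / 0.66 = 7450 W
Therefore the shaft input power required = 7450 W.


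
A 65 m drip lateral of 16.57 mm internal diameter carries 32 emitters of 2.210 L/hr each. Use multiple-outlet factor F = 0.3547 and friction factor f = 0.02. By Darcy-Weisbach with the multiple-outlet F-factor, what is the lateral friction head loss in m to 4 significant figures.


Approach: apply Darcy-Weisbach with the multiple-outlet F-factor, Q = n*q/(3600*1000) m^3/s; v = Q/A; hf = F*f*(L/D)*(v^2/(2g)).
Q = 32*2.210/(3600*1000) = 1.96444e-05 m^3/s
A = pi*(16.57e-3/2)^2 = 2.15643e-04 m^2, so v = Q/A = 0.0910972 m/s
hf = 0.3547*0.02*(65/0.01657)*(0.0910972^2/(2*9.81)) = 0.01177 m
Therefore the lateral friction head loss = 0.01177 m.


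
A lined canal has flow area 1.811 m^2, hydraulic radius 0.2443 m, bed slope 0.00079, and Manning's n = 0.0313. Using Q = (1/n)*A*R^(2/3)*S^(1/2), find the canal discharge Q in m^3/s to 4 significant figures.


Q = (1/0.0313) * 1.811 * 0.2443^(2/3) * 0.00079^(1/2) = 0.6355 m^3/s
Therefore the canal discharge Q = 0.6355 m^3/s.


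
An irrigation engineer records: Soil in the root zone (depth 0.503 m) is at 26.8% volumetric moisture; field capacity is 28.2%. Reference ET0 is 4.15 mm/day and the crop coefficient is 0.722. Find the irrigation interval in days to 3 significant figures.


Approach: apply soil-water budget scheduling, SMD = (FC-theta)/100*depth*1000; ETc = ET0*Kc; interval = SMD/ETc.
Step 1 — soil moisture deficit:
  SMD = (28.2 - 26.8)/100 * 0.503 * 1000 = 7.0420 mm
Step 2 — daily crop ET (ETc = ET0*Kc):
  ETc = 4.15 * 0.722 = 2.9963 mm/day
Step 3 — irrigation interval (SMD/ETc):
  interval = 7.0420 / 2.9963 = 2.35 days
Therefore the irrigation interval = 2.35 days.


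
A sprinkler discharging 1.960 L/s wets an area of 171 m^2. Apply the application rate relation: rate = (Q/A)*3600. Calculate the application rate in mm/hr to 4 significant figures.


rate = (1.960 / 171) * 3600 = 41.26 mm/hr
Therefore the application rate = 41.26 mm/hr.


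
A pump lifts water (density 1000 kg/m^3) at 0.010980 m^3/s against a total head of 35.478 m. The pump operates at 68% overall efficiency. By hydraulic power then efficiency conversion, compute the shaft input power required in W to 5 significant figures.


Approach: apply hydraulic power then efficiency conversion, P = rho*g*Q*H; P_in = P/eta.
Step 1 — hydraulic power (P = rho*g*Q*H):
  P = 1000 * 9.81 * 0.010980 * 35.478 = 3821.470 W
Step 2 — input power: P_in = P/eta = 3821.470 / 0.68 = 5619.8 W
Therefore the shaft input power required = 5619.8 W.


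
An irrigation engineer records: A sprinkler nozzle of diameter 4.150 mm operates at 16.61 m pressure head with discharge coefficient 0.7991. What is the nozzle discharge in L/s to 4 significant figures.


Approach: apply the orifice equation, Q = Cd*A*sqrt(2*g*h), A = pi*(d/2)^2.
A = pi*(4.150e-3/2)^2 = 1.35265e-05 m^2
Q = 0.7991 * 1.35265e-05 * sqrt(2*9.81*16.61) * 1000 = 0.1951 L/s
Therefore the nozzle discharge = 0.1951 L/s.


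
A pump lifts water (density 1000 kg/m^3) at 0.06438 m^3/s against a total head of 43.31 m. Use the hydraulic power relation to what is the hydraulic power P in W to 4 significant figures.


Approach: apply the hydraulic power relation, P = rho*g*Q*H.
P = 1000 * 9.81 * 0.06438 * 43.31 = 27350 W
Therefore the hydraulic power P = 27350 W.


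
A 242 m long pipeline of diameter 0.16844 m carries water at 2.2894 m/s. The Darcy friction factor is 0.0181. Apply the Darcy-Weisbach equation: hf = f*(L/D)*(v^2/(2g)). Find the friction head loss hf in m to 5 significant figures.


hf = 0.0181 * (242/0.16844) * (2.2894^2 / (2*9.81))
hf = 6.9469 m
Therefore the friction head loss hf = 6.9469 m.


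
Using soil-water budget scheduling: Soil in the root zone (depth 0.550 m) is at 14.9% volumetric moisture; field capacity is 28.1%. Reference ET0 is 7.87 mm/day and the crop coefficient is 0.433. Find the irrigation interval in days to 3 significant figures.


Approach: apply soil-water budget scheduling, SMD = (FC-theta)/100*depth*1000; ETc = ET0*Kc; interval = SMD/ETc.
Step 1 — soil moisture deficit:
  SMD = (28.1 - 14.9)/100 * 0.550 * 1000 = 72.600 mm
Step 2 — daily crop ET (ETc = ET0*Kc):
  ETc = 7.87 * 0.433 = 3.4077 mm/day
Step 3 — irrigation interval (SMD/ETc):
  interval = 72.600 / 3.4077 = 21.3 days
Therefore the irrigation interval = 21.3 days.


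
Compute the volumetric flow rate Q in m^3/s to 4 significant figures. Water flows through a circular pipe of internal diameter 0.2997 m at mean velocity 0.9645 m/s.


Approach: apply the continuity equation for pipe flow, Q = A * v with A = pi*(D/2)^2.
A = pi*(0.2997/2)^2 = 0.0705445 m^2
Q = 0.0705445 * 0.9645 = 0.06804 m^3/s
Therefore the volumetric flow rate Q = 0.06804 m^3/s.


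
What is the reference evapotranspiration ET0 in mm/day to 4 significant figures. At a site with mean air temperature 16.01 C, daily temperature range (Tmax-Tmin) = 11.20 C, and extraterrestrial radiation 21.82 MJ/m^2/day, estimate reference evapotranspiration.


Approach: apply the Hargreaves-Samani method, ET0 = 0.0023*(Tmean+17.8)*sqrt(Tmax-Tmin)*0.408*Ra.
ET0 = 0.0023*(16.01+17.8)*sqrt(11.20)*0.408*21.82 = 2.317 mm/day
Therefore the reference evapotranspiration ET0 = 2.317 mm/day.


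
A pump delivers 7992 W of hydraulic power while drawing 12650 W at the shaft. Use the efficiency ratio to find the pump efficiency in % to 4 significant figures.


Approach: apply the efficiency ratio, eta = (P_out/P_in)*100.
eta = (7992 / 12650) * 100 = 63.18 %
Therefore the pump efficiency = 63.18 %.


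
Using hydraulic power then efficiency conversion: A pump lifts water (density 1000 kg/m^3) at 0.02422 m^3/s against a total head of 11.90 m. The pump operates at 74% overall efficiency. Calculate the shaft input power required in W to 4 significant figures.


Approach: apply hydraulic power then efficiency conversion, P = rho*g*Q*H; P_in = P/eta.
Step 1 — hydraulic power (P = rho*g*Q*H):
  P = 1000 * 9.81 * 0.02422 * 11.90 = 2827.42 W
Step 2 — input power: P_in = P/eta = 2827.42 / 0.74 = 3821 W
Therefore the shaft input power required = 3821 W.


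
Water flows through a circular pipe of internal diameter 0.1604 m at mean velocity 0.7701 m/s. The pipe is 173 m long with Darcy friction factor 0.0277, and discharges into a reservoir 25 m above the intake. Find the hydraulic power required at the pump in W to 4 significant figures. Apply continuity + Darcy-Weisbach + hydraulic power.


Approach: apply continuity + Darcy-Weisbach + hydraulic power, Q = A*v; hf = f*(L/D)*(v^2/(2g)); H = static + hf; P = rho*g*Q*H.
Step 1 — flow rate (continuity, Q = A*v):
  A = pi*(0.1604/2)^2 = 0.0202068 m^2
  Q = 0.0202068 * 0.7701 = 0.0155613 m^3/s
Step 2 — friction head loss (Darcy-Weisbach):
  hf = 0.0277 * (173/0.1604) * (0.7701^2 / (2*9.81))
  hf = 0.903060 m
Step 3 — total head: H = 25 + 0.903060 = 25.9031 m
Step 4 — hydraulic power (P = rho*g*Q*H):
  P = 1000 * 9.81 * 0.0155613 * 25.9031 = 3954 W
Therefore the hydraulic power required at the pump = 3954 W.


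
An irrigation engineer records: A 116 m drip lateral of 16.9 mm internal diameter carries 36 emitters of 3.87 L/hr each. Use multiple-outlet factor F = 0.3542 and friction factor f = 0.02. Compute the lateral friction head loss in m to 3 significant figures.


Approach: apply Darcy-Weisbach with the multiple-outlet F-factor, Q = n*q/(3600*1000) m^3/s; v = Q/A; hf = F*f*(L/D)*(v^2/(2g)).
Q = 36*3.87/(3600*1000) = 3.8700e-05 m^3/s
A = pi*(16.9e-3/2)^2 = 2.2432e-04 m^2, so v = Q/A = 0.17252 m/s
hf = 0.3542*0.02*(116/0.0169)*(0.17252^2/(2*9.81)) = 0.0738 m
Therefore the lateral friction head loss = 0.0738 m.


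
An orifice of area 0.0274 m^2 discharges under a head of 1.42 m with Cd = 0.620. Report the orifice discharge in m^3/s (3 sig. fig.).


Approach: apply the orifice equation, Q = Cd*A*sqrt(2*g*h).
Q = 0.620 * 0.0274 * sqrt(2*9.81*1.42) = 0.0897 m^3/s
Therefore the orifice discharge = 0.0897 m^3/s.


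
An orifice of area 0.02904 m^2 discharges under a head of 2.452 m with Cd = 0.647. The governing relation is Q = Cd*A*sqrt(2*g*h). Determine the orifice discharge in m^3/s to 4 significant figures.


Q = 0.647 * 0.02904 * sqrt(2*9.81*2.452) = 0.1303 m^3/s
Therefore the orifice discharge = 0.1303 m^3/s.


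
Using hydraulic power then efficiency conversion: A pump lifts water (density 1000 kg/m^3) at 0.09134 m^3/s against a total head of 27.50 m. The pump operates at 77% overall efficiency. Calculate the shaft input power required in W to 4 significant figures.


Approach: apply hydraulic power then efficiency conversion, P = rho*g*Q*H; P_in = P/eta.
Step 1 — hydraulic power (P = rho*g*Q*H):
  P = 1000 * 9.81 * 0.09134 * 27.50 = 24641.2 W
Step 2 — input power: P_in = P/eta = 24641.2 / 0.77 = 32000 W
Therefore the shaft input power required = 32000 W.


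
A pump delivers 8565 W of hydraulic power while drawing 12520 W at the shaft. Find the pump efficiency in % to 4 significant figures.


Approach: apply the efficiency ratio, eta = (P_out/P_in)*100.
eta = (8565 / 12520) * 100 = 68.41 %
Therefore the pump efficiency = 68.41 %.


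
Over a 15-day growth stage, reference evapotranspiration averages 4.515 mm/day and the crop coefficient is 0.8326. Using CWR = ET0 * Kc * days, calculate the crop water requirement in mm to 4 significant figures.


CWR = 4.515 * 0.8326 * 15 = 56.39 mm
Therefore the crop water requirement = 56.39 mm.


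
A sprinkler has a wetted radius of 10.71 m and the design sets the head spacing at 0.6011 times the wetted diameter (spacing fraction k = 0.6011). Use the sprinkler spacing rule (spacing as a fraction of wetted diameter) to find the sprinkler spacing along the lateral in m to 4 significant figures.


Approach: apply the sprinkler spacing rule (spacing as a fraction of wetted diameter), S = k*(2*R).
S = 0.6011 * (2 * 10.71) = 12.88 m
Therefore the sprinkler spacing along the lateral = 12.88 m.


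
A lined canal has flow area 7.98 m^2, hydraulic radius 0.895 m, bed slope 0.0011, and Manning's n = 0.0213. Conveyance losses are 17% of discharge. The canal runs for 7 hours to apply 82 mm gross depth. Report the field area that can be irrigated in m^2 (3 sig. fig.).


Approach: apply Manning's equation with a conveyance and depth budget, Q = (1/n)*A*R^(2/3)*S^(1/2); Q_field = Q*(1-loss); Area = Q_field*t/(d/1000).
Step 1 — canal discharge (Manning's equation):
  Q = (1/0.0213) * 7.98 * 0.895^(2/3) * 0.0011^(1/2) = 11.540 m^3/s
Step 2 — delivered flow: Q_field = 11.540*(1 - 17/100) = 9.5781 m^3/s
Step 3 — volume delivered: V = 9.5781 * 7*3600 = 241370 m^3
Step 4 — area served: A = V / (depth/1000) = 241370 / 0.082 = 2940000 m^2
Therefore the field area that can be irrigated = 2940000 m^2.


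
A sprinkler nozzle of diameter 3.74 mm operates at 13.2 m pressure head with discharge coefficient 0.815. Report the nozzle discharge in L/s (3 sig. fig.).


Approach: apply the orifice equation, Q = Cd*A*sqrt(2*g*h), A = pi*(d/2)^2.
A = pi*(3.74e-3/2)^2 = 1.0986e-05 m^2
Q = 0.815 * 1.0986e-05 * sqrt(2*9.81*13.2) * 1000 = 0.144 L/s
Therefore the nozzle discharge = 0.144 L/s.


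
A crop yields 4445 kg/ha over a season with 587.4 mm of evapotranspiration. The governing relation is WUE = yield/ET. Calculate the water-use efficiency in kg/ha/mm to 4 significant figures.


WUE = 4445 / 587.4 = 7.567 kg/ha/mm
Therefore the water-use efficiency = 7.567 kg/ha/mm.


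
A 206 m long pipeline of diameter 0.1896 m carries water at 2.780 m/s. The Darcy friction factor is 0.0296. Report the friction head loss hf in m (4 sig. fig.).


Approach: apply the Darcy-Weisbach equation, hf = f*(L/D)*(v^2/(2g)).
hf = 0.0296 * (206/0.1896) * (2.780^2 / (2*9.81))
hf = 12.67 m
Therefore the friction head loss hf = 12.67 m.


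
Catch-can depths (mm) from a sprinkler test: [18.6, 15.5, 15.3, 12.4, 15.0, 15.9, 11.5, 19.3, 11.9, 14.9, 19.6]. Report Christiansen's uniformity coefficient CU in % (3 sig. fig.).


Approach: apply Christiansen's uniformity coefficient, CU = (1 - mean_abs_deviation/mean)*100.
mean = 15.445 mm
mean |d_i - mean| = 2.1223 mm
CU = (1 - 2.1223/15.445)*100 = 86.3 %
Therefore Christiansen's uniformity coefficient CU = 86.3 %.


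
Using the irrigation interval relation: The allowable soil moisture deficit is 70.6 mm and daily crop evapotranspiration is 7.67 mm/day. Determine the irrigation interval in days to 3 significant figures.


Approach: apply the irrigation interval relation, interval = SMD / ETc.
interval = 70.6 / 7.67 = 9.20 days
Therefore the irrigation interval = 9.20 days.


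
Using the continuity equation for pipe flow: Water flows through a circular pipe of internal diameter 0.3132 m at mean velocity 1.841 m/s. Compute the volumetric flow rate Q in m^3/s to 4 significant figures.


Approach: apply the continuity equation for pipe flow, Q = A * v with A = pi*(D/2)^2.
A = pi*(0.3132/2)^2 = 0.0770430 m^2
Q = 0.0770430 * 1.841 = 0.1418 m^3/s
Therefore the volumetric flow rate Q = 0.1418 m^3/s.


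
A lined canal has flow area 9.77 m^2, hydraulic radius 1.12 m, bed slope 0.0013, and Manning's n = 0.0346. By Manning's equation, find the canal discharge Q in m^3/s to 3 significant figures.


Approach: apply Manning's equation, Q = (1/n)*A*R^(2/3)*S^(1/2).
Q = (1/0.0346) * 9.77 * 1.12^(2/3) * 0.0013^(1/2) = 11.0 m^3/s
Therefore the canal discharge Q = 11.0 m^3/s.


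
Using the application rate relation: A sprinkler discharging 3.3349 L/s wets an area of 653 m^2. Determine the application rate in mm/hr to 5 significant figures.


Approach: apply the application rate relation, rate = (Q/A)*3600.
rate = (3.3349 / 653) * 3600 = 18.385 mm/hr
Therefore the application rate = 18.385 mm/hr.


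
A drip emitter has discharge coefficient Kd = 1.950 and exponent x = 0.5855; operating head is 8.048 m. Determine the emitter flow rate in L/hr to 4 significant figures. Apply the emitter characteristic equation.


Approach: apply the emitter characteristic equation, q = Kd * h^x.
q = 1.950 * 8.048^0.5855 = 6.612 L/hr
Therefore the emitter flow rate = 6.612 L/hr.


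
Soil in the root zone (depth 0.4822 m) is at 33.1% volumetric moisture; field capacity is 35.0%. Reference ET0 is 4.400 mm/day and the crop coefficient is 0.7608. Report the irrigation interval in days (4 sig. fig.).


Approach: apply soil-water budget scheduling, SMD = (FC-theta)/100*depth*1000; ETc = ET0*Kc; interval = SMD/ETc.
Step 1 — soil moisture deficit:
  SMD = (35.0 - 33.1)/100 * 0.4822 * 1000 = 9.16180 mm
Step 2 — daily crop ET (ETc = ET0*Kc):
  ETc = 4.400 * 0.7608 = 3.34752 mm/day
Step 3 — irrigation interval (SMD/ETc):
  interval = 9.16180 / 3.34752 = 2.737 days
Therefore the irrigation interval = 2.737 days.


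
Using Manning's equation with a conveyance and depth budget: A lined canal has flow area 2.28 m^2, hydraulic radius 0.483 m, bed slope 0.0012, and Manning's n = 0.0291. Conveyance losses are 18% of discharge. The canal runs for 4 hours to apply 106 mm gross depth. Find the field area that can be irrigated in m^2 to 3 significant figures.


Approach: apply Manning's equation with a conveyance and depth budget, Q = (1/n)*A*R^(2/3)*S^(1/2); Q_field = Q*(1-loss); Area = Q_field*t/(d/1000).
Step 1 — canal discharge (Manning's equation):
  Q = (1/0.0291) * 2.28 * 0.483^(2/3) * 0.0012^(1/2) = 1.6708 m^3/s
Step 2 — delivered flow: Q_field = 1.6708*(1 - 18/100) = 1.3701 m^3/s
Step 3 — volume delivered: V = 1.3701 * 4*3600 = 19729 m^3
Step 4 — area served: A = V / (depth/1000) = 19729 / 0.106 = 186000 m^2
Therefore the field area that can be irrigated = 186000 m^2.


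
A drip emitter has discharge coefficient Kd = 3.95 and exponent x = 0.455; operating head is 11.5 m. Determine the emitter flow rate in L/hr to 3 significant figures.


Approach: apply the emitter characteristic equation, q = Kd * h^x.
q = 3.95 * 11.5^0.455 = 12.0 L/hr
Therefore the emitter flow rate = 12.0 L/hr.


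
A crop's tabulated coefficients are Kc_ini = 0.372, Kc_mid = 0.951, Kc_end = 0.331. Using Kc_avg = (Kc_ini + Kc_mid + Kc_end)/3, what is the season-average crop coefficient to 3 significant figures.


Kc_avg = (0.372 + 0.951 + 0.331)/3 = 0.551
Therefore the season-average crop coefficient = 0.551.


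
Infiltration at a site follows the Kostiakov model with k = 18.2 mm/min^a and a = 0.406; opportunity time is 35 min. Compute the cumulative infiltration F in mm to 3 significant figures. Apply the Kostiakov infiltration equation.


Approach: apply the Kostiakov infiltration equation, F = k*t^a.
F = 18.2 * 35^0.406 = 77.1 mm
Therefore the cumulative infiltration F = 77.1 mm.


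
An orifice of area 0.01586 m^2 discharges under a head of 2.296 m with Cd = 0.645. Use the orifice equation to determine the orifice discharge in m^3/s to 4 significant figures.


Approach: apply the orifice equation, Q = Cd*A*sqrt(2*g*h).
Q = 0.645 * 0.01586 * sqrt(2*9.81*2.296) = 0.06866 m^3/s
Therefore the orifice discharge = 0.06866 m^3/s.


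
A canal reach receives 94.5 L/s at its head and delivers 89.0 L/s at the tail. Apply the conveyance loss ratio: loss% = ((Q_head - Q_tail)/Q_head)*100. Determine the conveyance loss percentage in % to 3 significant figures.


loss = ((94.5 - 89.0)/94.5)*100 = 5.82 %
Therefore the conveyance loss percentage = 5.82 %.


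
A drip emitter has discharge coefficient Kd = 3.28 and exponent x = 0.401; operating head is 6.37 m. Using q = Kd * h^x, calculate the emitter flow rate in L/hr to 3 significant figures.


q = 3.28 * 6.37^0.401 = 6.89 L/hr
Therefore the emitter flow rate = 6.89 L/hr.


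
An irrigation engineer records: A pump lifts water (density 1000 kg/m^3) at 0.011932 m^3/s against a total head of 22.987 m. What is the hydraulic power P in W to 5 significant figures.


Approach: apply the hydraulic power relation, P = rho*g*Q*H.
P = 1000 * 9.81 * 0.011932 * 22.987 = 2690.7 W
Therefore the hydraulic power P = 2690.7 W.


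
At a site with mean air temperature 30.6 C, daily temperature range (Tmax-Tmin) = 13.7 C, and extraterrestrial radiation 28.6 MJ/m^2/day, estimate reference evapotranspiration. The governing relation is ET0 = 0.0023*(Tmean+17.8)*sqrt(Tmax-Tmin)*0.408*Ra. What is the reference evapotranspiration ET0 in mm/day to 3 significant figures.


ET0 = 0.0023*(30.6+17.8)*sqrt(13.7)*0.408*28.6 = 4.81 mm/day
Therefore the reference evapotranspiration ET0 = 4.81 mm/day.


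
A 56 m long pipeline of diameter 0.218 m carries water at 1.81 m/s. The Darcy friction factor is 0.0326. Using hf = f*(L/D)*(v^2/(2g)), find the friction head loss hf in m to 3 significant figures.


hf = 0.0326 * (56/0.218) * (1.81^2 / (2*9.81))
hf = 1.40 m
Therefore the friction head loss hf = 1.40 m.


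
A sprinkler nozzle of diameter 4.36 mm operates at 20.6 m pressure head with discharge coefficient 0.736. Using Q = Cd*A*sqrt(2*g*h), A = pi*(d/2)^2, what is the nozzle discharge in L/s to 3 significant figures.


A = pi*(4.36e-3/2)^2 = 1.4930e-05 m^2
Q = 0.736 * 1.4930e-05 * sqrt(2*9.81*20.6) * 1000 = 0.221 L/s
Therefore the nozzle discharge = 0.221 L/s.


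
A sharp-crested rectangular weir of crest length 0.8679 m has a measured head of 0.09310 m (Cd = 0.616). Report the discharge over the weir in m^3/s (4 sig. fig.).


Approach: apply the rectangular weir equation, Q = (2/3)*Cd*L*sqrt(2g)*H^1.5.
Q = (2/3)*0.616*0.8679*sqrt(2*9.81)*0.09310^1.5 = 0.04485 m^3/s
Therefore the discharge over the weir = 0.04485 m^3/s.


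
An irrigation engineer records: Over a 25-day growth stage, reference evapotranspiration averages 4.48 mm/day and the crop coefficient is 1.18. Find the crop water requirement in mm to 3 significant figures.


Approach: apply the crop water requirement relation, CWR = ET0 * Kc * days.
CWR = 4.48 * 1.18 * 25 = 132 mm
Therefore the crop water requirement = 132 mm.


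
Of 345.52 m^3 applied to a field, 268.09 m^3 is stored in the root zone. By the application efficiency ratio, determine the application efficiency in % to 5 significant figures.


Approach: apply the application efficiency ratio, Ea = (stored/applied)*100.
Ea = (268.09/345.52)*100 = 77.590 %
Therefore the application efficiency = 77.590 %.


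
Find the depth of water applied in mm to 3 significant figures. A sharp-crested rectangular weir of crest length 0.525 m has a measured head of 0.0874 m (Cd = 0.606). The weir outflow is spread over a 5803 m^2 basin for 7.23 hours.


Approach: apply the rectangular weir equation with a volume-to-depth conversion, Q = (2/3)*Cd*L*sqrt(2g)*H^1.5; d = Q*t/A * 1000.
Step 1 — weir discharge:
  Q = (2/3)*0.606*0.525*sqrt(2*9.81)*0.0874^1.5 = 0.024275 m^3/s
Step 2 — volume: V = 0.024275 * 7.23*3600 = 631.83 m^3
Step 3 — depth: d = V/A * 1000 = 631.83/5803 * 1000 = 109 mm
Therefore the depth of water applied = 109 mm.


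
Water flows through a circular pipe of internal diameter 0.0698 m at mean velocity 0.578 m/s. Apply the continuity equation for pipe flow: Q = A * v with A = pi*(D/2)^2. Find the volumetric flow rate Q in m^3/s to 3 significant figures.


A = pi*(0.0698/2)^2 = 0.0038265 m^2
Q = 0.0038265 * 0.578 = 0.00221 m^3/s
Therefore the volumetric flow rate Q = 0.00221 m^3/s.


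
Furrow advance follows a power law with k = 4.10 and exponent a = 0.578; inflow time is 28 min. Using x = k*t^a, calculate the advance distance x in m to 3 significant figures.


x = 4.10 * 28^0.578 = 28.1 m
Therefore the advance distance x = 28.1 m.


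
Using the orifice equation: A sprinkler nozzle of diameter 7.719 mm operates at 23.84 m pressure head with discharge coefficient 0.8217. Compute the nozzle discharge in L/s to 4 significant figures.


Approach: apply the orifice equation, Q = Cd*A*sqrt(2*g*h), A = pi*(d/2)^2.
A = pi*(7.719e-3/2)^2 = 4.67963e-05 m^2
Q = 0.8217 * 4.67963e-05 * sqrt(2*9.81*23.84) * 1000 = 0.8316 L/s
Therefore the nozzle discharge = 0.8316 L/s.


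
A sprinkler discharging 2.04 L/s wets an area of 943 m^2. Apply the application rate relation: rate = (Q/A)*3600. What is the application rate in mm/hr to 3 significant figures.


rate = (2.04 / 943) * 3600 = 7.79 mm/hr
Therefore the application rate = 7.79 mm/hr.


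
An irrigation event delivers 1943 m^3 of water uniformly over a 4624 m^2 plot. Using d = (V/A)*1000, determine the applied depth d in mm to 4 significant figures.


d = (1943 / 4624) * 1000 = 420.2 mm
Therefore the applied depth d = 420.2 mm.


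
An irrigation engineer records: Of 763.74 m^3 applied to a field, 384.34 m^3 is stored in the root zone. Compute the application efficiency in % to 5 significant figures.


Approach: apply the application efficiency ratio, Ea = (stored/applied)*100.
Ea = (384.34/763.74)*100 = 50.323 %
Therefore the application efficiency = 50.323 %.


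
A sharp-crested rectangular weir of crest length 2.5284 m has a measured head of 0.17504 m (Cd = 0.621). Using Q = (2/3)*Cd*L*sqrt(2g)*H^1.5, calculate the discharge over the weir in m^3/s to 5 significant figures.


Q = (2/3)*0.621*2.5284*sqrt(2*9.81)*0.17504^1.5 = 0.33955 m^3/s
Therefore the discharge over the weir = 0.33955 m^3/s.


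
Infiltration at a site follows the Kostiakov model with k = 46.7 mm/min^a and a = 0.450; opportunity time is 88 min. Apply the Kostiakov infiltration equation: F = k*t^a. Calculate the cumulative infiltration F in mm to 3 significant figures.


F = 46.7 * 88^0.450 = 350 mm
Therefore the cumulative infiltration F = 350 mm.


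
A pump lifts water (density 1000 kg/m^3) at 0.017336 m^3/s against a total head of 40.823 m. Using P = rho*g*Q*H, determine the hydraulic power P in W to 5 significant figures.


P = 1000 * 9.81 * 0.017336 * 40.823 = 6942.6 W
Therefore the hydraulic power P = 6942.6 W.


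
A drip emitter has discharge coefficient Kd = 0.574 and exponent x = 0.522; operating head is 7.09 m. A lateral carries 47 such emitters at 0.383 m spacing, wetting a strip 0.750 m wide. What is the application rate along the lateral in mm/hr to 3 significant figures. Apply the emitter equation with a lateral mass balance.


Approach: apply the emitter equation with a lateral mass balance, q = Kd*h^x; Q = n*q; rate = Q/(n*spacing*width).
Step 1 — single emitter flow (q = Kd*h^x):
  q = 0.574 * 7.09^0.522 = 1.5957 L/hr
Step 2 — total lateral flow: Q = 47 * 1.5957 = 74.998 L/hr
Step 3 — wetted area: A = 47 * 0.383 * 0.750 = 13.501 m^2
Step 4 — application rate: Q/A = 74.998/13.501 = 5.56 mm/hr
Therefore the application rate along the lateral = 5.56 mm/hr.


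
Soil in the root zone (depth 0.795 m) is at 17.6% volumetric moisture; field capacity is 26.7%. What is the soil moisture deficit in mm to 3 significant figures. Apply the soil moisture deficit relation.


Approach: apply the soil moisture deficit relation, SMD = (FC - theta)/100 * depth * 1000.
SMD = (26.7 - 17.6)/100 * 0.795 * 1000 = 72.3 mm
Therefore the soil moisture deficit = 72.3 mm.


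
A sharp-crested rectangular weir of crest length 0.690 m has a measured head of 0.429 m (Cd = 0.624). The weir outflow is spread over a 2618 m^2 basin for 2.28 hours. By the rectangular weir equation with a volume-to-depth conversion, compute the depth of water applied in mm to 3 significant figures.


Approach: apply the rectangular weir equation with a volume-to-depth conversion, Q = (2/3)*Cd*L*sqrt(2g)*H^1.5; d = Q*t/A * 1000.
Step 1 — weir discharge:
  Q = (2/3)*0.624*0.690*sqrt(2*9.81)*0.429^1.5 = 0.35725 m^3/s
Step 2 — volume: V = 0.35725 * 2.28*3600 = 2932.3 m^3
Step 3 — depth: d = V/A * 1000 = 2932.3/2618 * 1000 = 1120 mm
Therefore the depth of water applied = 1120 mm.


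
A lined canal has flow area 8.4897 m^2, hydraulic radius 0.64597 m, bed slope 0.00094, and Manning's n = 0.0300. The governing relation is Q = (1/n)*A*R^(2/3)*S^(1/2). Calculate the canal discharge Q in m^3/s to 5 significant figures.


Q = (1/0.0300) * 8.4897 * 0.64597^(2/3) * 0.00094^(1/2) = 6.4835 m^3/s
Therefore the canal discharge Q = 6.4835 m^3/s.


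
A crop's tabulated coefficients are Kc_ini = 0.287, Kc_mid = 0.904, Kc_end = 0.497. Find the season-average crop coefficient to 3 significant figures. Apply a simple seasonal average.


Approach: apply a simple seasonal average, Kc_avg = (Kc_ini + Kc_mid + Kc_end)/3.
Kc_avg = (0.287 + 0.904 + 0.497)/3 = 0.563
Therefore the season-average crop coefficient = 0.563.


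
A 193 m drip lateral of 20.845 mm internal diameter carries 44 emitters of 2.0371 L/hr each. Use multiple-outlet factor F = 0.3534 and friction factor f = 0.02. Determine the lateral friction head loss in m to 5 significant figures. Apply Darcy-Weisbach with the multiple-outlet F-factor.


Approach: apply Darcy-Weisbach with the multiple-outlet F-factor, Q = n*q/(3600*1000) m^3/s; v = Q/A; hf = F*f*(L/D)*(v^2/(2g)).
Q = 44*2.0371/(3600*1000) = 2.489789e-05 m^3/s
A = pi*(20.845e-3/2)^2 = 3.412665e-04 m^2, so v = Q/A = 0.07295732 m/s
hf = 0.3534*0.02*(193/0.020845)*(0.07295732^2/(2*9.81)) = 0.017754 m
Therefore the lateral friction head loss = 0.017754 m.


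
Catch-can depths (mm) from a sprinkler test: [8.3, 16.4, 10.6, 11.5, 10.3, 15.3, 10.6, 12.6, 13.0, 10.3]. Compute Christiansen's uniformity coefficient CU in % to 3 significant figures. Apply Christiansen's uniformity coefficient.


Approach: apply Christiansen's uniformity coefficient, CU = (1 - mean_abs_deviation/mean)*100.
mean = 11.890 mm
mean |d_i - mean| = 1.9480 mm
CU = (1 - 1.9480/11.890)*100 = 83.6 %
Therefore Christiansen's uniformity coefficient CU = 83.6 %.


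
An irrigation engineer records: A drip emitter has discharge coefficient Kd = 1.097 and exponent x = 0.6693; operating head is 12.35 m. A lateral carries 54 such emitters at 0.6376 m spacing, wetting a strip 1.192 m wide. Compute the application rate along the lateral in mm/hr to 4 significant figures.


Approach: apply the emitter equation with a lateral mass balance, q = Kd*h^x; Q = n*q; rate = Q/(n*spacing*width).
Step 1 — single emitter flow (q = Kd*h^x):
  q = 1.097 * 12.35^0.6693 = 5.90010 L/hr
Step 2 — total lateral flow: Q = 54 * 5.90010 = 318.605 L/hr
Step 3 — wetted area: A = 54 * 0.6376 * 1.192 = 41.0410 m^2
Step 4 — application rate: Q/A = 318.605/41.0410 = 7.763 mm/hr
Therefore the application rate along the lateral = 7.763 mm/hr.


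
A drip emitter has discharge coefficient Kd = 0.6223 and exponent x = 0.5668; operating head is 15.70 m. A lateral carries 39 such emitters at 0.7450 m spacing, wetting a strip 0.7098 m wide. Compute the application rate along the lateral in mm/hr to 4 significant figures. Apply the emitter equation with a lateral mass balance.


Approach: apply the emitter equation with a lateral mass balance, q = Kd*h^x; Q = n*q; rate = Q/(n*spacing*width).
Step 1 — single emitter flow (q = Kd*h^x):
  q = 0.6223 * 15.70^0.5668 = 2.96371 L/hr
Step 2 — total lateral flow: Q = 39 * 2.96371 = 115.585 L/hr
Step 3 — wetted area: A = 39 * 0.7450 * 0.7098 = 20.6232 m^2
Step 4 — application rate: Q/A = 115.585/20.6232 = 5.605 mm/hr
Therefore the application rate along the lateral = 5.605 mm/hr.


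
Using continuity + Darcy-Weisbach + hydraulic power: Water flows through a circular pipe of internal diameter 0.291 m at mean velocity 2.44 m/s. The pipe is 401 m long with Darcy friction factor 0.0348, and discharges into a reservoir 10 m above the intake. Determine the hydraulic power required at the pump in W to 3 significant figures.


Approach: apply continuity + Darcy-Weisbach + hydraulic power, Q = A*v; hf = f*(L/D)*(v^2/(2g)); H = static + hf; P = rho*g*Q*H.
Step 1 — flow rate (continuity, Q = A*v):
  A = pi*(0.291/2)^2 = 0.066508 m^2
  Q = 0.066508 * 2.44 = 0.16228 m^3/s
Step 2 — friction head loss (Darcy-Weisbach):
  hf = 0.0348 * (401/0.291) * (2.44^2 / (2*9.81))
  hf = 14.552 m
Step 3 — total head: H = 10 + 14.552 = 24.552 m
Step 4 — hydraulic power (P = rho*g*Q*H):
  P = 1000 * 9.81 * 0.16228 * 24.552 = 39100 W
Therefore the hydraulic power required at the pump = 39100 W.


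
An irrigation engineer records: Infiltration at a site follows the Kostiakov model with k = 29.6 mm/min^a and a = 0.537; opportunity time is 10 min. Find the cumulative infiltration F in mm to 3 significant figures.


Approach: apply the Kostiakov infiltration equation, F = k*t^a.
F = 29.6 * 10^0.537 = 102 mm
Therefore the cumulative infiltration F = 102 mm.


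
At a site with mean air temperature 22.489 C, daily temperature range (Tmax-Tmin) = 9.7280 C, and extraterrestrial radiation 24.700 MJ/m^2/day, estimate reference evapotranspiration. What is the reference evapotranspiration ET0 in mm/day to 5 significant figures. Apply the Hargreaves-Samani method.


Approach: apply the Hargreaves-Samani method, ET0 = 0.0023*(Tmean+17.8)*sqrt(Tmax-Tmin)*0.408*Ra.
ET0 = 0.0023*(22.489+17.8)*sqrt(9.7280)*0.408*24.700 = 2.9126 mm/day
Therefore the reference evapotranspiration ET0 = 2.9126 mm/day.


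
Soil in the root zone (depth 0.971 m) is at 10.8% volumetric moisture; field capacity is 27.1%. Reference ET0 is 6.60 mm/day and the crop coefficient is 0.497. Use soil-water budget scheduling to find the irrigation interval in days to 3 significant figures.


Approach: apply soil-water budget scheduling, SMD = (FC-theta)/100*depth*1000; ETc = ET0*Kc; interval = SMD/ETc.
Step 1 — soil moisture deficit:
  SMD = (27.1 - 10.8)/100 * 0.971 * 1000 = 158.27 mm
Step 2 — daily crop ET (ETc = ET0*Kc):
  ETc = 6.60 * 0.497 = 3.2802 mm/day
Step 3 — irrigation interval (SMD/ETc):
  interval = 158.27 / 3.2802 = 48.3 days
Therefore the irrigation interval = 48.3 days.


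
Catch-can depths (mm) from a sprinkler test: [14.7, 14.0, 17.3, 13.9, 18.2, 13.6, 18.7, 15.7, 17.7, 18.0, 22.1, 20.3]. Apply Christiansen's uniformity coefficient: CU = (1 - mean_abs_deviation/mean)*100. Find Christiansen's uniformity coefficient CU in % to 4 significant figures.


mean = 17.0167 mm
mean |d_i - mean| = 2.19722 mm
CU = (1 - 2.19722/17.0167)*100 = 87.09 %
Therefore Christiansen's uniformity coefficient CU = 87.09 %.


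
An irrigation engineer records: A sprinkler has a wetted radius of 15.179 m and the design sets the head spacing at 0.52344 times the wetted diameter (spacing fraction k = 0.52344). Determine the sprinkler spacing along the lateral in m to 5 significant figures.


Approach: apply the sprinkler spacing rule (spacing as a fraction of wetted diameter), S = k*(2*R).
S = 0.52344 * (2 * 15.179) = 15.891 m
Therefore the sprinkler spacing along the lateral = 15.891 m.


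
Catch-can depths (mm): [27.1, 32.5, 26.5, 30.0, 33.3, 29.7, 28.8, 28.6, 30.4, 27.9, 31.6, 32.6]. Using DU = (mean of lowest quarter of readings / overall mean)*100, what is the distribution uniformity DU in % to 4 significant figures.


sorted lowest 3 of 12: [26.5, 27.1, 27.9] -> mean = 27.1667 mm
overall mean = 29.9167 mm
DU = (27.1667/29.9167)*100 = 90.81 %
Therefore the distribution uniformity DU = 90.81 %.


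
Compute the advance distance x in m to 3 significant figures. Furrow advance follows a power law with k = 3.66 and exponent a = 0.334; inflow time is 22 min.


Approach: apply the power-law advance function, x = k*t^a.
x = 3.66 * 22^0.334 = 10.3 m
Therefore the advance distance x = 10.3 m.


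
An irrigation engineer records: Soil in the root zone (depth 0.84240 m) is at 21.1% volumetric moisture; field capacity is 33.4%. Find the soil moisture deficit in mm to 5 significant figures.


Approach: apply the soil moisture deficit relation, SMD = (FC - theta)/100 * depth * 1000.
SMD = (33.4 - 21.1)/100 * 0.84240 * 1000 = 103.62 mm
Therefore the soil moisture deficit = 103.62 mm.


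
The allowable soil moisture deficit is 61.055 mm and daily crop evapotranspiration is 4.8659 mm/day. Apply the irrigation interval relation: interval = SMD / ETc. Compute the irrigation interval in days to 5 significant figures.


interval = 61.055 / 4.8659 = 12.548 days
Therefore the irrigation interval = 12.548 days.


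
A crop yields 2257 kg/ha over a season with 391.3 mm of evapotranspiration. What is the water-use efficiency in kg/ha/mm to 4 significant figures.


Approach: apply the water-use efficiency ratio, WUE = yield/ET.
WUE = 2257 / 391.3 = 5.768 kg/ha/mm
Therefore the water-use efficiency = 5.768 kg/ha/mm.
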